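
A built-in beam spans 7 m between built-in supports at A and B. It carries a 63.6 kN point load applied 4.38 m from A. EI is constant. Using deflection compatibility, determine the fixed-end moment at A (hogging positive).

Release both end moments; the primary structure is a simply-supported span AB with redundants M_A and M_B.
Simple-span end rotations at A and B under the given loads:
  at A: point load 63.6 at a = 4.38: Pab(L + b)/(6LEI) = 167.2/EI
  at B: point load 63.6 at a = 4.38: Pab(L + a)/(6LEI) = 197.8/EI
  θ_A0 = 167.2/EI,  θ_B0 = 197.8/EI
Flexibility coefficients: a unit moment at one end gives L/(3EI) there and L/(6EI) at the far end, so f₁₁ = f₂₂ = 2.333/EI and f₁₂ = f₂₁ = 1.167/EI.
Compatibility — zero rotation at each built-in end:
  2.333 M_A + 1.167 M_B = 167.2
  1.167 M_A + 2.333 M_B = 197.8
Solving the pair gives M_A = 39.02 kN·m and M_B = 65.24 kN·m (hogging).

M_A = 39.02 kN·m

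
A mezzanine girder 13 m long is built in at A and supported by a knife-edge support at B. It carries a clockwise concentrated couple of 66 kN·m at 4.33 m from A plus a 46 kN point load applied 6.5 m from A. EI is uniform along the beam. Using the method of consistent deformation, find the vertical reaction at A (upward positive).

R_A = 27.4 kN

Choose R_B as the redundant. The primary structure is the cantilever fixed at A.
Primary-structure tip deflection at B by superposition:
  clockwise couple 66 at a = 4.33: M₀a(2L − a)/(2EI) = 3096/EI
  point load 46 at a = 6.5: Pa²(3L − a)/(6EI) = 10527/EI
  δ_0 = 13624/EI
Flexibility coefficient — unit upward force at B: δ_{BB} = L³/(3EI) = 732.3/EI.
Compatibility at B: δ_0 − R_B·δ_{BB} = 0, so R_B = 13624/732.3 = 18.6 kN.
Vertical equilibrium: R_A = ΣP − R_B = 46 − 18.6 = 27.4 kN.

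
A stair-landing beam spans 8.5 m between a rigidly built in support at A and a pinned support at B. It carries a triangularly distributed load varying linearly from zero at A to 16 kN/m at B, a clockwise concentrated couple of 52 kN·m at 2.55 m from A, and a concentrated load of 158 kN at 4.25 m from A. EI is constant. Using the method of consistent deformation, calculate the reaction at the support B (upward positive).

Take the reaction at B as the redundant and release it; the primary structure is a cantilever fixed at A.
Free-end deflection of the primary structure under the applied loading (downward +):
  triangular load, peak 16 at the free end: 11w₀L⁴/(120EI) = 7656/EI
  clockwise couple 52 at a = 2.55: M₀a(2L − a)/(2EI) = 958/EI
  point load 158 at a = 4.25: Pa²(3L − a)/(6EI) = 10107/EI
  δ_0 = 18722/EI
Flexibility coefficient — unit upward force at B: δ_{BB} = L³/(3EI) = 204.7/EI.
The prop prevents deflection at B: R_B = δ_0/δ_{BB} = 18722/204.7 = 91.45 kN.

R_B = 91.45 kN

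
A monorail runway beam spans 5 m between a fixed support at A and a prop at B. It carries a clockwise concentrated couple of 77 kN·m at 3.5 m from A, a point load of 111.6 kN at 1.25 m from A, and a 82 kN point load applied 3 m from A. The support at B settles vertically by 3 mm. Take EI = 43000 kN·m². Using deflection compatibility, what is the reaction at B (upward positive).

Release the roller at B. Primary structure: cantilever fixed at A.
Primary-structure tip deflection at B by superposition:
  clockwise couple 77 at a = 3.5: M₀a(2L − a)/(2EI) = 875.9/EI
  point load 111.6 at a = 1.25: Pa²(3L − a)/(6EI) = 399.6/EI
  point load 82 at a = 3: Pa²(3L − a)/(6EI) = 1476/EI
  δ_0 = 2751/EI
Flexibility coefficient — unit upward force at B: δ_{BB} = L³/(3EI) = 41.67/EI.
With EI = 43000 kN·m²: δ_0 = 0.063988 m and δ_{BB} = 0.000969 m/kN.
Compatibility — the beam at B must follow the support down by 0.003 m: δ_0 − R_B·δ_{BB} = 0.003, so R_B = (0.063988 − 0.003)/0.000969 = 62.94 kN.

R_B = 62.94 kN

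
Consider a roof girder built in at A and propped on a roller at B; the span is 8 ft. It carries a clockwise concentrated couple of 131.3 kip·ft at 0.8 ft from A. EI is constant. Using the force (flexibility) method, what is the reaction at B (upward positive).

R_B = 4.678 kip

Release the roller at B. Primary structure: cantilever fixed at A.
Downward deflection at the released point B due to the loads:
  clockwise couple 131.3 at a = 0.8: M₀a(2L − a)/(2EI) = 798.3/EI
Tip deflection under a unit load at B: L³/(3EI) = 170.7/EI.
Compatibility at B: δ_0 − R_B·δ_{BB} = 0, so R_B = 798.3/170.7 = 4.678 kip.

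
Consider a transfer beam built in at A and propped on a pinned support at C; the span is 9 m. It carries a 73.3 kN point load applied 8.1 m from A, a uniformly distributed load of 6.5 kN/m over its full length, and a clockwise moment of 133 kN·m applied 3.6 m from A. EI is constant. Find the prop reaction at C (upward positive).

Choose R_C as the redundant. The primary structure is the cantilever fixed at A.
Primary-structure tip deflection at C by superposition:
  point load 73.3 at a = 8.1: Pa²(3L − a)/(6EI) = 15149/EI
  UDL 6.5: wL⁴/(8EI) = 5331/EI
  clockwise couple 133 at a = 3.6: M₀a(2L − a)/(2EI) = 3447/EI
  δ_0 = 23927/EI
Tip deflection under a unit load at C: L³/(3EI) = 243/EI.
The prop prevents deflection at C: R_C = δ_0/δ_{CC} = 23927/243 = 98.47 kN.

R_C = 98.47 kN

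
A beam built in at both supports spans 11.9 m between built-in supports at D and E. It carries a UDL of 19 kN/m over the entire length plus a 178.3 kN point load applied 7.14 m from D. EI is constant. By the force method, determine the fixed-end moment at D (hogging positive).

M_D = 427.9 kN·m

Take the two fixed-end moments M_D, M_E as redundants; the released structure is the simple span DE.
Simple-span end rotations at D and E under the given loads:
  at D: UDL 19: wL³/(24EI) = 1334/EI
  at E: UDL 19: wL³/(24EI) = 1334/EI
  at D: point load 178.3 at a = 7.14: Pab(L + b)/(6LEI) = 1414/EI
  at E: point load 178.3 at a = 7.14: Pab(L + a)/(6LEI) = 1616/EI
  θ_D0 = 2748/EI,  θ_E0 = 2950/EI
Flexibility coefficients: a unit moment at one end gives L/(3EI) there and L/(6EI) at the far end, so f₁₁ = f₂₂ = 3.967/EI and f₁₂ = f₂₁ = 1.983/EI.
Compatibility — zero rotation at each built-in end:
  3.967 M_D + 1.983 M_E = 2748
  1.983 M_D + 3.967 M_E = 2950
Solving the pair gives M_D = 427.9 kN·m and M_E = 529.8 kN·m (hogging).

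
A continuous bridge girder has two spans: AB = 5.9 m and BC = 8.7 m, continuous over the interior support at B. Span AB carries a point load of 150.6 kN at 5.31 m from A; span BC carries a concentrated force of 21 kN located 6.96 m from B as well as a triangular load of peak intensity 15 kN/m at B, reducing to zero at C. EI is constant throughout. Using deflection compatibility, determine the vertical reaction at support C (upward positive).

Insert a hinge at B; M_B is the redundant, and each span becomes simply supported.
Discontinuity in slope at B on the released structure — sum the simple-span end rotations:
  span AB: point load 150.6 at a = 5.31: Pab(L + a)/(6LEI) = 149.4/EI
  span BC: point load 21 at a = 6.96: Pab(L + b)/(6LEI) = 50.86/EI
  span BC: triangular load, peak 15: w₀L³/(45EI) = 219.5/EI
  relative rotation θ_0 = (149.4 + 270.4)/EI = 419.8/EI
A unit hogging moment at B produces rotation L₁/(3EI) + L₂/(3EI) = 4.867/EI.
Compatibility: M_B·(L₁+L₂)/(3EI) = θ_0, giving M_B = 86.25 kN·m (hogging).
Span BC, ΣM about C: R_B^{BC}·8.7 = 415 + 86.25, so R_B^{BC} = 57.61 kN and R_C = 86.25 − 57.61 = 28.64 kN.

R_C = 28.64 kN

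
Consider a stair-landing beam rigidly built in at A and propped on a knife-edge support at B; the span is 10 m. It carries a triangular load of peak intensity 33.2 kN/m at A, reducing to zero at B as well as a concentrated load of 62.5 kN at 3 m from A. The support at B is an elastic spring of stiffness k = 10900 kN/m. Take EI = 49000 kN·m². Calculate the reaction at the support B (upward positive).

Take the reaction at B as the redundant and release it; the primary structure is a cantilever fixed at A.
Primary-structure tip deflection at B by superposition:
  triangular load, peak 33.2 at the fixed end: w₀L⁴/(30EI) = 11067/EI
  point load 62.5 at a = 3: Pa²(3L − a)/(6EI) = 2531/EI
  δ_0 = 13598/EI
Tip deflection under a unit load at B: L³/(3EI) = 333.3/EI.
With EI = 49000 kN·m²: δ_0 = 0.27751 m and δ_{BB} = 0.006803 m/kN.
Compatibility — the spring shortens by R_B/k under the reaction it provides: δ_0 − R_B·δ_{BB} = R_B/k. With 1/k = 0.000092 m/kN, R_B = δ_0 / (δ_{BB} + 1/k) = 0.27751 / (0.006803 + 0.000092) = 40.25 kN.

R_B = 40.25 kN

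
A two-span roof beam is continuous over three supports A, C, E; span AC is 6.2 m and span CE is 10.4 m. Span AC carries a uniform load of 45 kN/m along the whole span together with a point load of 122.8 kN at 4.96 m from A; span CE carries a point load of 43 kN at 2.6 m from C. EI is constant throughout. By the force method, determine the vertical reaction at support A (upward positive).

Take M_C as the redundant. Released structure: two simple spans AC and CE with a hinge at C.
Rotations at C on the released spans (each span's end-slope, ×1/EI):
  span AC: UDL 45: wL³/(24EI) = 446.9/EI
  span AC: point load 122.8 at a = 4.96: Pab(L + a)/(6LEI) = 226.6/EI
  span CE: point load 43 at a = 2.6: Pab(L + b)/(6LEI) = 254.3/EI
  relative rotation θ_0 = (673.4 + 254.3)/EI = 927.8/EI
A unit hogging moment at C produces rotation L₁/(3EI) + L₂/(3EI) = 5.533/EI.
Slope continuity at C: θ_0 = M_C·5.533/EI, so M_C = 927.8/5.533 = 167.7 kN·m (hogging).
Span AC, ΣM about A with M_C applied at C: R_C^{AC}·6.2 = 1474 + 167.7, so R_C^{AC} = 264.8 kN and R_A = 401.8 − 264.8 = 137 kN.

R_A = 137 kN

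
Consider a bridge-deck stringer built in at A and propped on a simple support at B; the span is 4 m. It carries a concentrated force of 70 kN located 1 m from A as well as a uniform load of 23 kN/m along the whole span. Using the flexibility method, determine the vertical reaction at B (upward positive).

R_B = 40.52 kN

Choose R_B as the redundant. The primary structure is the cantilever fixed at A.
Downward deflection at the released point B due to the loads:
  point load 70 at a = 1: Pa²(3L − a)/(6EI) = 128.3/EI
  UDL 23: wL⁴/(8EI) = 736/EI
  δ_0 = 864.3/EI
Tip deflection under a unit load at B: L³/(3EI) = 21.33/EI.
The prop prevents deflection at B: R_B = δ_0/δ_{BB} = 864.3/21.33 = 40.52 kN.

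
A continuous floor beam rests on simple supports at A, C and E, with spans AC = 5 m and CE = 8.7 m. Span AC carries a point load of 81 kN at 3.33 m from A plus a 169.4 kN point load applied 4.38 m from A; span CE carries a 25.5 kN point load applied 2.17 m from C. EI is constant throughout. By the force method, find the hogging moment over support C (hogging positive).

Release continuity at C by inserting a hinge; the redundant is the internal moment M_C. The primary structure is two simply-supported spans AC and CE.
Discontinuity in slope at C on the released structure — sum the simple-span end rotations:
  span AC: point load 81 at a = 3.33: Pab(L + a)/(6LEI) = 125.1/EI
  span AC: point load 169.4 at a = 4.38: Pab(L + a)/(6LEI) = 143.8/EI
  span CE: point load 25.5 at a = 2.17: Pab(L + b)/(6LEI) = 105.4/EI
  relative rotation θ_0 = (268.9 + 105.4)/EI = 374.3/EI
A unit hogging moment at C produces rotation L₁/(3EI) + L₂/(3EI) = 4.567/EI.
Slope continuity at C: θ_0 = M_C·4.567/EI, so M_C = 374.3/4.567 = 81.97 kN·m (hogging).

M_C = 81.97 kN·m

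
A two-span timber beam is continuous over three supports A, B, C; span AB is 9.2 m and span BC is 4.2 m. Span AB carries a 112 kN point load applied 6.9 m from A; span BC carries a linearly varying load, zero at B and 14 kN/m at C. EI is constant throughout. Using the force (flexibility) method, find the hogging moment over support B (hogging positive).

M_B = 120.6 kN·m

Take M_B as the redundant. Released structure: two simple spans AB and BC with a hinge at B.
Rotations at B on the released spans (each span's end-slope, ×1/EI):
  span AB: point load 112 at a = 6.9: Pab(L + a)/(6LEI) = 518.4/EI
  span BC: triangular load, peak 14: 7w₀L³/(360EI) = 20.17/EI
  relative rotation θ_0 = (518.4 + 20.17)/EI = 538.6/EI
A unit hogging moment at B produces rotation L₁/(3EI) + L₂/(3EI) = 4.467/EI.
Compatibility: M_B·(L₁+L₂)/(3EI) = θ_0, giving M_B = 120.6 kN·m (hogging).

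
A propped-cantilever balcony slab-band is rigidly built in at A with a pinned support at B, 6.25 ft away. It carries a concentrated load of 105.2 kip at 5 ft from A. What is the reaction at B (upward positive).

Take the reaction at B as the redundant and release it; the primary structure is a cantilever fixed at A.
Downward deflection at the released point B due to the loads:
  point load 105.2 at a = 5: Pa²(3L − a)/(6EI) = 6027/EI
Tip deflection under a unit load at B: L³/(3EI) = 81.38/EI.
The prop prevents deflection at B: R_B = δ_0/δ_{BB} = 6027/81.38 = 74.06 kip.

R_B = 74.06 kip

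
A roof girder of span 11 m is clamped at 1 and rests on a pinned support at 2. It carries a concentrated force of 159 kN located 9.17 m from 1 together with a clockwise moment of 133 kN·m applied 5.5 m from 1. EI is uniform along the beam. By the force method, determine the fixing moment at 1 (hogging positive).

Remove the prop at 2; the released (primary) structure is a cantilever built in at 1.
Deflection at 2 on the released cantilever, summing each load's contribution:
  point load 159 at a = 9.17: Pa²(3L − a)/(6EI) = 53102/EI
  clockwise couple 133 at a = 5.5: M₀a(2L − a)/(2EI) = 6035/EI
  δ_0 = 59137/EI
Tip deflection under a unit load at 2: L³/(3EI) = 443.7/EI.
Compatibility at 2: δ_0 − R_2·δ_{22} = 0, so R_2 = 59137/443.7 = 133.3 kN.
Moment equilibrium about 1: M_1 = Σ(load moments about 1) − R_2·L = 1591 − 133.3×11 = 124.8 kN·m.

M_1 = 124.8 kN·m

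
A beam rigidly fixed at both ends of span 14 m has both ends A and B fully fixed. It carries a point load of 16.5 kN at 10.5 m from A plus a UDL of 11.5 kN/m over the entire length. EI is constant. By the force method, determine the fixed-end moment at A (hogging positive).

Take the two fixed-end moments M_A, M_B as redundants; the released structure is the simple span AB.
End rotations of the released simple span under the applied load (×1/EI):
  at A: point load 16.5 at a = 10.5: Pab(L + b)/(6LEI) = 126.3/EI
  at B: point load 16.5 at a = 10.5: Pab(L + a)/(6LEI) = 176.9/EI
  at A: UDL 11.5: wL³/(24EI) = 1315/EI
  at B: UDL 11.5: wL³/(24EI) = 1315/EI
  θ_A0 = 1441/EI,  θ_B0 = 1492/EI
Flexibility coefficients: a unit moment at one end gives L/(3EI) there and L/(6EI) at the far end, so f₁₁ = f₂₂ = 4.667/EI and f₁₂ = f₂₁ = 2.333/EI.
Compatibility — zero rotation at each built-in end:
  4.667 M_A + 2.333 M_B = 1441
  2.333 M_A + 4.667 M_B = 1492
Solving the pair gives M_A = 198.7 kN·m and M_B = 220.3 kN·m (hogging).

M_A = 198.7 kN·m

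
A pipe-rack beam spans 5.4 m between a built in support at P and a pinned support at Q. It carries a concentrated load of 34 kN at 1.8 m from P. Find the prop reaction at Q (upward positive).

Take the reaction at Q as the redundant and release it; the primary structure is a cantilever fixed at P.
Downward deflection at the released point Q due to the loads:
  point load 34 at a = 1.8: Pa²(3L − a)/(6EI) = 264.4/EI
Tip deflection under a unit load at Q: L³/(3EI) = 52.49/EI.
Compatibility at Q: δ_0 − R_Q·δ_{QQ} = 0, so R_Q = 264.4/52.49 = 5.037 kN.

R_Q = 5.037 kN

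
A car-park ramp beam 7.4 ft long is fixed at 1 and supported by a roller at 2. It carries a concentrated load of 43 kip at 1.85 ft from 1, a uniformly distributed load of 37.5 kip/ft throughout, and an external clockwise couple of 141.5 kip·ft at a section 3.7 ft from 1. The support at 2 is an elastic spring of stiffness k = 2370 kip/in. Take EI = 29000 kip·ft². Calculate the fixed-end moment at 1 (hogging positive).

Take the reaction at 2 as the redundant and release it; the primary structure is a cantilever fixed at 1.
Free-end deflection of the primary structure under the applied loading (downward +):
  point load 43 at a = 1.85: Pa²(3L − a)/(6EI) = 499.1/EI
  UDL 37.5: wL⁴/(8EI) = 14056/EI
  clockwise couple 141.5 at a = 3.7: M₀a(2L − a)/(2EI) = 2906/EI
  δ_0 = 17461/EI
Flexibility coefficient — unit upward force at 2: δ_{22} = L³/(3EI) = 135.1/EI.
With EI = 29000 kip·ft²: δ_0 = 0.60211 ft and δ_{22} = 0.004658 ft/kip.
Compatibility — the spring shortens by R_2/k under the reaction it provides: δ_0 − R_2·δ_{22} = R_2/k. With 1/k = 1/(2370×12) ft/kip = 0.000035 ft/kip, R_2 = δ_0 / (δ_{22} + 1/k) = 0.60211 / (0.004658 + 0.000035) = 128.3 kip.
Moment equilibrium about 1: M_1 = Σ(load moments about 1) − R_2·L = 1248 − 128.3×7.4 = 298.4 kip·ft.

M_1 = 298.4 kip·ft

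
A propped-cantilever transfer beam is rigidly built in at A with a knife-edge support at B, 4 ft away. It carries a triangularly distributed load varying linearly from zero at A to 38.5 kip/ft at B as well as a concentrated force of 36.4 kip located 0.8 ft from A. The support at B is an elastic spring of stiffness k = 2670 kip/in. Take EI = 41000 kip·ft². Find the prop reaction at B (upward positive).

Take the reaction at B as the redundant and release it; the primary structure is a cantilever fixed at A.
Downward deflection at the released point B due to the loads:
  triangular load, peak 38.5 at the free end: 11w₀L⁴/(120EI) = 903.5/EI
  point load 36.4 at a = 0.8: Pa²(3L − a)/(6EI) = 43.49/EI
  δ_0 = 947/EI
Tip deflection under a unit load at B: L³/(3EI) = 21.33/EI.
With EI = 41000 kip·ft²: δ_0 = 0.023096 ft and δ_{BB} = 0.00052 ft/kip.
Compatibility — the spring shortens by R_B/k under the reaction it provides: δ_0 − R_B·δ_{BB} = R_B/k. With 1/k = 1/(2670×12) ft/kip = 0.000031 ft/kip, R_B = δ_0 / (δ_{BB} + 1/k) = 0.023096 / (0.00052 + 0.000031) = 41.88 kip.

R_B = 41.88 kip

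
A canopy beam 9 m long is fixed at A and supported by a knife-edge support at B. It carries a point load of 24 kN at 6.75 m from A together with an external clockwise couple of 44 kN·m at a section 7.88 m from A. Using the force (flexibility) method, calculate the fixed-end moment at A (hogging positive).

M_A = 4.335 kN·m

Remove the prop at B; the released (primary) structure is a cantilever built in at A.
Free-end deflection of the primary structure under the applied loading (downward +):
  point load 24 at a = 6.75: Pa²(3L − a)/(6EI) = 3691/EI
  clockwise couple 44 at a = 7.88: M₀a(2L − a)/(2EI) = 1754/EI
  δ_0 = 5445/EI
Tip deflection under a unit load at B: L³/(3EI) = 243/EI.
The prop prevents deflection at B: R_B = δ_0/δ_{BB} = 5445/243 = 22.41 kN.
Moment equilibrium about A: M_A = Σ(load moments about A) − R_B·L = 206 − 22.41×9 = 4.335 kN·m.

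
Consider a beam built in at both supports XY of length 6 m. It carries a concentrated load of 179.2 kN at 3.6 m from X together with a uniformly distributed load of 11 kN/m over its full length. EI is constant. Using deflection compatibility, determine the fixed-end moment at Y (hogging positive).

M_Y = 187.8 kN·m

Take the two fixed-end moments M_X, M_Y as redundants; the released structure is the simple span XY.
Simple-span end rotations at X and Y under the given loads:
  at X: point load 179.2 at a = 3.6: Pab(L + b)/(6LEI) = 361.3/EI
  at Y: point load 179.2 at a = 3.6: Pab(L + a)/(6LEI) = 412.9/EI
  at X: UDL 11: wL³/(24EI) = 99/EI
  at Y: UDL 11: wL³/(24EI) = 99/EI
  θ_X0 = 460.3/EI,  θ_Y0 = 511.9/EI
Flexibility coefficients: a unit moment at one end gives L/(3EI) there and L/(6EI) at the far end, so f₁₁ = f₂₂ = 2/EI and f₁₂ = f₂₁ = 1/EI.
Compatibility — zero rotation at each built-in end:
  2 M_X + 1 M_Y = 460.3
  1 M_X + 2 M_Y = 511.9
Solving the pair gives M_X = 136.2 kN·m and M_Y = 187.8 kN·m (hogging).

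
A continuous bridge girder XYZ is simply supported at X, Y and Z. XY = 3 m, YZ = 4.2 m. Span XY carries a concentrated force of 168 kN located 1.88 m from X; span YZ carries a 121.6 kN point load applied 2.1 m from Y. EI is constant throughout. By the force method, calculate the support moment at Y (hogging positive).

M_Y = 95.82 kN·m

Take M_Y as the redundant. Released structure: two simple spans XY and YZ with a hinge at Y.
Rotations at Y on the released spans (each span's end-slope, ×1/EI):
  span XY: point load 168 at a = 1.88: Pab(L + a)/(6LEI) = 95.9/EI
  span YZ: point load 121.6 at a = 2.1: Pab(L + b)/(6LEI) = 134.1/EI
  relative rotation θ_0 = (95.9 + 134.1)/EI = 230/EI
A unit hogging moment at Y produces rotation L₁/(3EI) + L₂/(3EI) = 2.4/EI.
Compatibility: M_Y·(L₁+L₂)/(3EI) = θ_0, giving M_Y = 95.82 kN·m (hogging).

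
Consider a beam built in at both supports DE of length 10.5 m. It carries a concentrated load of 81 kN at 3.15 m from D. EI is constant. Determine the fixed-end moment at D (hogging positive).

Take the two fixed-end moments M_D, M_E as redundants; the released structure is the simple span DE.
On the primary (simply-supported) span, the end slopes from the loading are:
  at D: point load 81 at a = 3.15: Pab(L + b)/(6LEI) = 531.3/EI
  at E: point load 81 at a = 3.15: Pab(L + a)/(6LEI) = 406.3/EI
  θ_D0 = 531.3/EI,  θ_E0 = 406.3/EI
Flexibility coefficients: a unit moment at one end gives L/(3EI) there and L/(6EI) at the far end, so f₁₁ = f₂₂ = 3.5/EI and f₁₂ = f₂₁ = 1.75/EI.
Compatibility — zero rotation at each built-in end:
  3.5 M_D + 1.75 M_E = 531.3
  1.75 M_D + 3.5 M_E = 406.3
Solving the pair gives M_D = 125 kN·m and M_E = 53.58 kN·m (hogging).

M_D = 125 kN·m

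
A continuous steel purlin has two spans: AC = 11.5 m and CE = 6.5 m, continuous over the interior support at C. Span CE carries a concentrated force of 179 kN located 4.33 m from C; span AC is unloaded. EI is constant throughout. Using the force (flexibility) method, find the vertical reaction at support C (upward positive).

R_C = 74.76 kN

Insert a hinge at C; M_C is the redundant, and each span becomes simply supported.
End slopes at the hinge C, treating each span as simply supported:
  span CE: point load 179 at a = 4.33: Pab(L + b)/(6LEI) = 373.9/EI
  relative rotation θ_0 = (0 + 373.9)/EI = 373.9/EI
A unit hogging moment at C produces rotation L₁/(3EI) + L₂/(3EI) = 6/EI.
Compatibility: M_C·(L₁+L₂)/(3EI) = θ_0, giving M_C = 62.32 kN·m (hogging).
Span AC, ΣM about A with M_C applied at C: R_C^{AC}·11.5 = 0 + 62.32, so R_C^{AC} = 5.419 kN and R_A = 0 − 5.419 = -5.419 kN.
Span CE, ΣM about E: R_C^{CE}·6.5 = 388.4 + 62.32, so R_C^{CE} = 69.35 kN and R_E = 179 − 69.35 = 109.7 kN.
R_C = 5.419 + 69.35 = 74.76 kN.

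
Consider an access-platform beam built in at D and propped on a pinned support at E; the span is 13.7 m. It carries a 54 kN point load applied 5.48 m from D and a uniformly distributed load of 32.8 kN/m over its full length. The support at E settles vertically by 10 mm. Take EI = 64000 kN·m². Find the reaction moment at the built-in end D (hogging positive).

M_D = 921.8 kN·m

Choose R_E as the redundant. The primary structure is the cantilever fixed at D.
Free-end deflection of the primary structure under the applied loading (downward +):
  point load 54 at a = 5.48: Pa²(3L − a)/(6EI) = 9627/EI
  UDL 32.8: wL⁴/(8EI) = 144433/EI
  δ_0 = 154060/EI
Tip deflection under a unit load at E: L³/(3EI) = 857.1/EI.
With EI = 64000 kN·m²: δ_0 = 2.4072 m and δ_{EE} = 0.013392 m/kN.
Compatibility — the beam at E must follow the support down by 0.01 m: δ_0 − R_E·δ_{EE} = 0.01, so R_E = (2.4072 − 0.01)/0.013392 = 179 kN.
Moment equilibrium about D: M_D = Σ(load moments about D) − R_E·L = 3374 − 179×13.7 = 921.8 kN·m.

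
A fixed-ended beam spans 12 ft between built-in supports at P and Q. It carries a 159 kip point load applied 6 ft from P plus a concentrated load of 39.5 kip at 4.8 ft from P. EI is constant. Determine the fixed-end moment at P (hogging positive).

Release both end moments; the primary structure is a simply-supported span PQ with redundants M_P and M_Q.
Simple-span end rotations at P and Q under the given loads:
  at P: point load 159 at a = 6: Pab(L + b)/(6LEI) = 1431/EI
  at Q: point load 159 at a = 6: Pab(L + a)/(6LEI) = 1431/EI
  at P: point load 39.5 at a = 4.8: Pab(L + b)/(6LEI) = 364/EI
  at Q: point load 39.5 at a = 4.8: Pab(L + a)/(6LEI) = 318.5/EI
  θ_P0 = 1795/EI,  θ_Q0 = 1750/EI
Flexibility coefficients: a unit moment at one end gives L/(3EI) there and L/(6EI) at the far end, so f₁₁ = f₂₂ = 4/EI and f₁₂ = f₂₁ = 2/EI.
Compatibility — zero rotation at each built-in end:
  4 M_P + 2 M_Q = 1795
  2 M_P + 4 M_Q = 1750
Solving the pair gives M_P = 306.8 kip·ft and M_Q = 284 kip·ft (hogging).

M_P = 306.8 kip·ft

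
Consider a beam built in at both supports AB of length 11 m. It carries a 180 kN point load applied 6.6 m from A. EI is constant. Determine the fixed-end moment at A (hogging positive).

M_A = 190.1 kN·m

Take the two fixed-end moments M_A, M_B as redundants; the released structure is the simple span AB.
On the primary (simply-supported) span, the end slopes from the loading are:
  at A: point load 180 at a = 6.6: Pab(L + b)/(6LEI) = 1220/EI
  at B: point load 180 at a = 6.6: Pab(L + a)/(6LEI) = 1394/EI
  θ_A0 = 1220/EI,  θ_B0 = 1394/EI
Flexibility coefficients: a unit moment at one end gives L/(3EI) there and L/(6EI) at the far end, so f₁₁ = f₂₂ = 3.667/EI and f₁₂ = f₂₁ = 1.833/EI.
Compatibility — zero rotation at each built-in end:
  3.667 M_A + 1.833 M_B = 1220
  1.833 M_A + 3.667 M_B = 1394
Solving the pair gives M_A = 190.1 kN·m and M_B = 285.1 kN·m (hogging).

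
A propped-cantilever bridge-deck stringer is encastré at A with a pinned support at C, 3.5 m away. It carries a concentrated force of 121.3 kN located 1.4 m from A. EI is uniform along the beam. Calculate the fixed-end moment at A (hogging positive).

M_A = 81.51 kN·m

Choose R_C as the redundant. The primary structure is the cantilever fixed at A.
Free-end deflection of the primary structure under the applied loading (downward +):
  point load 121.3 at a = 1.4: Pa²(3L − a)/(6EI) = 360.6/EI
Tip deflection under a unit load at C: L³/(3EI) = 14.29/EI.
Compatibility at C: δ_0 − R_C·δ_{CC} = 0, so R_C = 360.6/14.29 = 25.23 kN.
Moment equilibrium about A: M_A = Σ(load moments about A) − R_C·L = 169.8 − 25.23×3.5 = 81.51 kN·m.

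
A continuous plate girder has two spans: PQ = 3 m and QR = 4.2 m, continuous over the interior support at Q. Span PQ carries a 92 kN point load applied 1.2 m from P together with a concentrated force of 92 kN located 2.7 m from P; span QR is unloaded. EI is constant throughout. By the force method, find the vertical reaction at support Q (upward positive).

R_Q = 136.3 kN

Insert a hinge at Q; M_Q is the redundant, and each span becomes simply supported.
End slopes at the hinge Q, treating each span as simply supported:
  span PQ: point load 92 at a = 1.2: Pab(L + a)/(6LEI) = 46.37/EI
  span PQ: point load 92 at a = 2.7: Pab(L + a)/(6LEI) = 23.6/EI
  relative rotation θ_0 = (69.97 + 0)/EI = 69.97/EI
A unit hogging moment at Q produces rotation L₁/(3EI) + L₂/(3EI) = 2.4/EI.
Slope continuity at Q: θ_0 = M_Q·2.4/EI, so M_Q = 69.97/2.4 = 29.15 kN·m (hogging).
Span PQ, ΣM about P with M_Q applied at Q: R_Q^{PQ}·3 = 358.8 + 29.15, so R_Q^{PQ} = 129.3 kN and R_P = 184 − 129.3 = 54.68 kN.
Span QR, ΣM about R: R_Q^{QR}·4.2 = 0 + 29.15, so R_Q^{QR} = 6.941 kN and R_R = 0 − 6.941 = -6.941 kN.
R_Q = 129.3 + 6.941 = 136.3 kN.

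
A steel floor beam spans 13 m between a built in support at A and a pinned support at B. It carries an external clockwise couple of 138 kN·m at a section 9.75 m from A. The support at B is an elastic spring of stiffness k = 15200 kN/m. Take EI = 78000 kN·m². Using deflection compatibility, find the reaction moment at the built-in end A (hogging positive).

M_A = -54.71 kN·m

Release the roller at B. Primary structure: cantilever fixed at A.
Primary-structure tip deflection at B by superposition:
  clockwise couple 138 at a = 9.75: M₀a(2L − a)/(2EI) = 10932/EI
Tip deflection under a unit load at B: L³/(3EI) = 732.3/EI.
With EI = 78000 kN·m²: δ_0 = 0.14016 m and δ_{BB} = 0.009389 m/kN.
Compatibility — the spring shortens by R_B/k under the reaction it provides: δ_0 − R_B·δ_{BB} = R_B/k. With 1/k = 0.000066 m/kN, R_B = δ_0 / (δ_{BB} + 1/k) = 0.14016 / (0.009389 + 0.000066) = 14.82 kN.
Moment equilibrium about A: M_A = Σ(load moments about A) − R_B·L = 138 − 14.82×13 = -54.71 kN·m.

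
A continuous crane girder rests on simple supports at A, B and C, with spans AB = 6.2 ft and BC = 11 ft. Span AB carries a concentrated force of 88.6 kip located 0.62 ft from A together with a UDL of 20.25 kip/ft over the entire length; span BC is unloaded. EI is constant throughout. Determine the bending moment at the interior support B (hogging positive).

M_B = 44.88 kip·ft

Take M_B as the redundant. Released structure: two simple spans AB and BC with a hinge at B.
Discontinuity in slope at B on the released structure — sum the simple-span end rotations:
  span AB: point load 88.6 at a = 0.62: Pab(L + a)/(6LEI) = 56.2/EI
  span AB: UDL 20.25: wL³/(24EI) = 201.1/EI
  relative rotation θ_0 = (257.3 + 0)/EI = 257.3/EI
A unit hogging moment at B produces rotation L₁/(3EI) + L₂/(3EI) = 5.733/EI.
Compatibility: M_B·(L₁+L₂)/(3EI) = θ_0, giving M_B = 44.88 kip·ft (hogging).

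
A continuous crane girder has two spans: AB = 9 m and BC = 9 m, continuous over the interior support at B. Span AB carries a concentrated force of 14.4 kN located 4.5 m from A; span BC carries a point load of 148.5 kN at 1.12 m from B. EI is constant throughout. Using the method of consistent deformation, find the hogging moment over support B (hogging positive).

Take M_B as the redundant. Released structure: two simple spans AB and BC with a hinge at B.
Discontinuity in slope at B on the released structure — sum the simple-span end rotations:
  span AB: point load 14.4 at a = 4.5: Pab(L + a)/(6LEI) = 72.9/EI
  span BC: point load 148.5 at a = 1.12: Pab(L + b)/(6LEI) = 409.7/EI
  relative rotation θ_0 = (72.9 + 409.7)/EI = 482.6/EI
A unit hogging moment at B produces rotation L₁/(3EI) + L₂/(3EI) = 6/EI.
Compatibility: M_B·(L₁+L₂)/(3EI) = θ_0, giving M_B = 80.43 kN·m (hogging).

M_B = 80.43 kN·m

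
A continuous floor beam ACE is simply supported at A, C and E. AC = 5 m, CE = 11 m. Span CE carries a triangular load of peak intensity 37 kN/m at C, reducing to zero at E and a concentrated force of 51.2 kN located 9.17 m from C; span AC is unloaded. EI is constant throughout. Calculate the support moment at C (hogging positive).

Insert a hinge at C; M_C is the redundant, and each span becomes simply supported.
Discontinuity in slope at C on the released structure — sum the simple-span end rotations:
  span CE: triangular load, peak 37: w₀L³/(45EI) = 1094/EI
  span CE: point load 51.2 at a = 9.17: Pab(L + b)/(6LEI) = 167/EI
  relative rotation θ_0 = (0 + 1261)/EI = 1261/EI
A unit hogging moment at C produces rotation L₁/(3EI) + L₂/(3EI) = 5.333/EI.
Compatibility: M_C·(L₁+L₂)/(3EI) = θ_0, giving M_C = 236.5 kN·m (hogging).

M_C = 236.5 kN·m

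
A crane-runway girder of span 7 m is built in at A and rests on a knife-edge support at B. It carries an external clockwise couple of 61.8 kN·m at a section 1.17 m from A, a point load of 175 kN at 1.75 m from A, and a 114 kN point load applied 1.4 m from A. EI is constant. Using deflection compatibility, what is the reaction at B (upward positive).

R_B = 25.48 kN

Choose R_B as the redundant. The primary structure is the cantilever fixed at A.
Downward deflection at the released point B due to the loads:
  clockwise couple 61.8 at a = 1.17: M₀a(2L − a)/(2EI) = 463.8/EI
  point load 175 at a = 1.75: Pa²(3L − a)/(6EI) = 1719/EI
  point load 114 at a = 1.4: Pa²(3L − a)/(6EI) = 729.9/EI
  δ_0 = 2913/EI
Tip deflection under a unit load at B: L³/(3EI) = 114.3/EI.
The prop prevents deflection at B: R_B = δ_0/δ_{BB} = 2913/114.3 = 25.48 kN.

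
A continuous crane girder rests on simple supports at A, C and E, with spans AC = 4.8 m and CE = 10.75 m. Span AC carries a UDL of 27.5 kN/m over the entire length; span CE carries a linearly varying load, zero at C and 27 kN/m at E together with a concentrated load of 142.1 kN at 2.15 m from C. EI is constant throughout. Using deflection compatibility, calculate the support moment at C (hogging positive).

M_C = 302.3 kN·m

Insert a hinge at C; M_C is the redundant, and each span becomes simply supported.
Discontinuity in slope at C on the released structure — sum the simple-span end rotations:
  span AC: UDL 27.5: wL³/(24EI) = 126.7/EI
  span CE: triangular load, peak 27: 7w₀L³/(360EI) = 652.2/EI
  span CE: point load 142.1 at a = 2.15: Pab(L + b)/(6LEI) = 788.2/EI
  relative rotation θ_0 = (126.7 + 1440)/EI = 1567/EI
A unit hogging moment at C produces rotation L₁/(3EI) + L₂/(3EI) = 5.183/EI.
Slope continuity at C: θ_0 = M_C·5.183/EI, so M_C = 1567/5.183 = 302.3 kN·m (hogging).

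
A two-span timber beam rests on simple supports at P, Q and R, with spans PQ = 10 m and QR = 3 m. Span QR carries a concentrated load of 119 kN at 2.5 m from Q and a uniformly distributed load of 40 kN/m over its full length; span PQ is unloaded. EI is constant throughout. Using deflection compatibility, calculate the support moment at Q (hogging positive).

Release continuity at Q by inserting a hinge; the redundant is the internal moment M_Q. The primary structure is two simply-supported spans PQ and QR.
Rotations at Q on the released spans (each span's end-slope, ×1/EI):
  span QR: point load 119 at a = 2.5: Pab(L + b)/(6LEI) = 28.92/EI
  span QR: UDL 40: wL³/(24EI) = 45/EI
  relative rotation θ_0 = (0 + 73.92)/EI = 73.92/EI
A unit hogging moment at Q produces rotation L₁/(3EI) + L₂/(3EI) = 4.333/EI.
Compatibility: M_Q·(L₁+L₂)/(3EI) = θ_0, giving M_Q = 17.06 kN·m (hogging).

M_Q = 17.06 kN·m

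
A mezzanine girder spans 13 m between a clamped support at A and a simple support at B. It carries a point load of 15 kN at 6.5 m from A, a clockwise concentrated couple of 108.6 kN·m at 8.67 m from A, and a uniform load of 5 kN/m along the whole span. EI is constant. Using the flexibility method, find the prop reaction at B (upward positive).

R_B = 40.2 kN

Take the reaction at B as the redundant and release it; the primary structure is a cantilever fixed at A.
Downward deflection at the released point B due to the loads:
  point load 15 at a = 6.5: Pa²(3L − a)/(6EI) = 3433/EI
  clockwise couple 108.6 at a = 8.67: M₀a(2L − a)/(2EI) = 8159/EI
  UDL 5: wL⁴/(8EI) = 17851/EI
  δ_0 = 29442/EI
Tip deflection under a unit load at B: L³/(3EI) = 732.3/EI.
The prop prevents deflection at B: R_B = δ_0/δ_{BB} = 29442/732.3 = 40.2 kN.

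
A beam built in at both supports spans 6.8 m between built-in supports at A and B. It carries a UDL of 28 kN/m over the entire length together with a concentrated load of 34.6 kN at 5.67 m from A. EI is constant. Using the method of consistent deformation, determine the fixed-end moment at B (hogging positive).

Take the two fixed-end moments M_A, M_B as redundants; the released structure is the simple span AB.
Simple-span end rotations at A and B under the given loads:
  at A: UDL 28: wL³/(24EI) = 366.8/EI
  at B: UDL 28: wL³/(24EI) = 366.8/EI
  at A: point load 34.6 at a = 5.67: Pab(L + b)/(6LEI) = 43.09/EI
  at B: point load 34.6 at a = 5.67: Pab(L + a)/(6LEI) = 67.76/EI
  θ_A0 = 409.9/EI,  θ_B0 = 434.6/EI
Flexibility coefficients: a unit moment at one end gives L/(3EI) there and L/(6EI) at the far end, so f₁₁ = f₂₂ = 2.267/EI and f₁₂ = f₂₁ = 1.133/EI.
Compatibility — zero rotation at each built-in end:
  2.267 M_A + 1.133 M_B = 409.9
  1.133 M_A + 2.267 M_B = 434.6
Solving the pair gives M_A = 113.3 kN·m and M_B = 135.1 kN·m (hogging).

M_B = 135.1 kN·m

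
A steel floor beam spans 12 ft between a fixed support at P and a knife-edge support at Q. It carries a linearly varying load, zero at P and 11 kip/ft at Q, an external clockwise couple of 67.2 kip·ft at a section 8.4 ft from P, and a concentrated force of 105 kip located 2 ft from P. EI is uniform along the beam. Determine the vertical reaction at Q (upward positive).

R_Q = 48.08 kip

Choose R_Q as the redundant. The primary structure is the cantilever fixed at P.
Downward deflection at the released point Q due to the loads:
  triangular load, peak 11 at the free end: 11w₀L⁴/(120EI) = 20909/EI
  clockwise couple 67.2 at a = 8.4: M₀a(2L − a)/(2EI) = 4403/EI
  point load 105 at a = 2: Pa²(3L − a)/(6EI) = 2380/EI
  δ_0 = 27692/EI
Tip deflection under a unit load at Q: L³/(3EI) = 576/EI.
The prop prevents deflection at Q: R_Q = δ_0/δ_{QQ} = 27692/576 = 48.08 kip.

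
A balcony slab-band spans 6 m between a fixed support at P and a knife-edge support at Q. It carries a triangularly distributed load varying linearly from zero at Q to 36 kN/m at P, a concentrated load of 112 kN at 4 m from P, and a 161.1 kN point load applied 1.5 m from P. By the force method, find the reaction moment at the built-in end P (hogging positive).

M_P = 344.5 kN·m

Remove the prop at Q; the released (primary) structure is a cantilever built in at P.
Downward deflection at the released point Q due to the loads:
  triangular load, peak 36 at the fixed end: w₀L⁴/(30EI) = 1555/EI
  point load 112 at a = 4: Pa²(3L − a)/(6EI) = 4181/EI
  point load 161.1 at a = 1.5: Pa²(3L − a)/(6EI) = 996.8/EI
  δ_0 = 6733/EI
Tip deflection under a unit load at Q: L³/(3EI) = 72/EI.
Compatibility at Q: δ_0 − R_Q·δ_{QQ} = 0, so R_Q = 6733/72 = 93.52 kN.
Moment equilibrium about P: M_P = Σ(load moments about P) − R_Q·L = 905.6 − 93.52×6 = 344.5 kN·m.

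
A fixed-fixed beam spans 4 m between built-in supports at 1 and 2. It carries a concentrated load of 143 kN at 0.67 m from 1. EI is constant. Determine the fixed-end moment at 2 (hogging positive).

Release both end moments; the primary structure is a simply-supported span 12 with redundants M_1 and M_2.
End rotations of the released simple span under the applied load (×1/EI):
  at 1: point load 143 at a = 0.67: Pab(L + b)/(6LEI) = 97.44/EI
  at 2: point load 143 at a = 0.67: Pab(L + a)/(6LEI) = 62.08/EI
  θ_10 = 97.44/EI,  θ_20 = 62.08/EI
Flexibility coefficients: a unit moment at one end gives L/(3EI) there and L/(6EI) at the far end, so f₁₁ = f₂₂ = 1.333/EI and f₁₂ = f₂₁ = 0.6667/EI.
Compatibility — zero rotation at each built-in end:
  1.333 M_1 + 0.6667 M_2 = 97.44
  0.6667 M_1 + 1.333 M_2 = 62.08
Solving the pair gives M_1 = 66.4 kN·m and M_2 = 13.36 kN·m (hogging).

M_2 = 13.36 kN·m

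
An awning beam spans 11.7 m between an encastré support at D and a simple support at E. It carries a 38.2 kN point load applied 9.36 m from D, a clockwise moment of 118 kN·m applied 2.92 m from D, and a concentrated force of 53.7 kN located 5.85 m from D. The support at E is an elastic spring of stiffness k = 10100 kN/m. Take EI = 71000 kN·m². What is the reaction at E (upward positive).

Choose R_E as the redundant. The primary structure is the cantilever fixed at D.
Deflection at E on the released cantilever, summing each load's contribution:
  point load 38.2 at a = 9.36: Pa²(3L − a)/(6EI) = 14357/EI
  clockwise couple 118 at a = 2.92: M₀a(2L − a)/(2EI) = 3528/EI
  point load 53.7 at a = 5.85: Pa²(3L − a)/(6EI) = 8959/EI
  δ_0 = 26845/EI
Flexibility coefficient — unit upward force at E: δ_{EE} = L³/(3EI) = 533.9/EI.
With EI = 71000 kN·m²: δ_0 = 0.37809 m and δ_{EE} = 0.007519 m/kN.
Compatibility — the spring shortens by R_E/k under the reaction it provides: δ_0 − R_E·δ_{EE} = R_E/k. With 1/k = 0.000099 m/kN, R_E = δ_0 / (δ_{EE} + 1/k) = 0.37809 / (0.007519 + 0.000099) = 49.63 kN.

R_E = 49.63 kN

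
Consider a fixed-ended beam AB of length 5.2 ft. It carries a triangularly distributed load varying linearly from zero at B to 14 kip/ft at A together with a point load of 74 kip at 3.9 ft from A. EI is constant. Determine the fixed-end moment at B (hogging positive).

Release both end moments; the primary structure is a simply-supported span AB with redundants M_A and M_B.
End rotations of the released simple span under the applied load (×1/EI):
  at A: triangular load, peak 14: w₀L³/(45EI) = 43.74/EI
  at B: triangular load, peak 14: 7w₀L³/(360EI) = 38.28/EI
  at A: point load 74 at a = 3.9: Pab(L + b)/(6LEI) = 78.16/EI
  at B: point load 74 at a = 3.9: Pab(L + a)/(6LEI) = 109.4/EI
  θ_A0 = 121.9/EI,  θ_B0 = 147.7/EI
Flexibility coefficients: a unit moment at one end gives L/(3EI) there and L/(6EI) at the far end, so f₁₁ = f₂₂ = 1.733/EI and f₁₂ = f₂₁ = 0.8667/EI.
Compatibility — zero rotation at each built-in end:
  1.733 M_A + 0.8667 M_B = 121.9
  0.8667 M_A + 1.733 M_B = 147.7
Solving the pair gives M_A = 36.97 kip·ft and M_B = 66.73 kip·ft (hogging).

M_B = 66.73 kip·ft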